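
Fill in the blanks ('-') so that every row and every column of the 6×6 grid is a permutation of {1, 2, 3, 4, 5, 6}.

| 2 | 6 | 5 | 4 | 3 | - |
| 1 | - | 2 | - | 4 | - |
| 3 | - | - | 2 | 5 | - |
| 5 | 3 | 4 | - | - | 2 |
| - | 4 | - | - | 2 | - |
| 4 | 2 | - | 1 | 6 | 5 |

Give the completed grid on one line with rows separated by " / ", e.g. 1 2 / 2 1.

2 6 5 4 3 1 / 1 5 2 3 4 6 / 3 1 6 2 5 4 / 5 3 4 6 1 2 / 6 4 1 5 2 3 / 4 2 3 1 6 5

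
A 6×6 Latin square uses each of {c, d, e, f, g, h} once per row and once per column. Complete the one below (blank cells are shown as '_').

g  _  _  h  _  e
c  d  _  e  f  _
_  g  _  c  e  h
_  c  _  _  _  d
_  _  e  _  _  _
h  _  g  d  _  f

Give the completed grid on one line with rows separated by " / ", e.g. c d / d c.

g f c h d e / c d h e f g / f g d c e h / e c f g h d / d h e f g c / h e g d c f

(r1,c2): row 1 has {e,g,h}; column 2 has {c,d,g}, so it must be f.
(r2,c3): row 2 has {c,d,e,f}; column 3 has {e,g}, so it must be h.
(r2,c6): row 2 has {c,d,e,f,h}; column 6 has {d,e,f,h}, so it must be g.
(r4,c3): row 4 has {c,d}; column 3 has {e,g,h}, so it must be f.
(r4,c4): row 4 has {c,d,f}; column 4 has {c,d,e,h}, so it must be g.
(r4,c5): row 4 has {c,d,f,g}; column 5 has {e,f}, so it must be h.
(r5,c2): row 5 has {e}; column 2 has {c,d,f,g}, so it must be h.
(r5,c4): row 5 has {e,h}; column 4 has {c,d,e,g,h}, so it must be f.
(r5,c6): row 5 has {e,f,h}; column 6 has {d,e,f,g,h}, so it must be c.
(r6,c2): row 6 has {d,f,g,h}; column 2 has {c,d,f,g,h}, so it must be e.
(r6,c5): row 6 has {d,e,f,g,h}; column 5 has {e,f,h}, so it must be c.
(r1,c5): row 1 has {e,f,g,h}; column 5 has {c,e,f,h}, so it must be d.
(r3,c3): row 3 has {c,e,g,h}; column 3 has {e,f,g,h}, so it must be d.
(r4,c1): row 4 has {c,d,f,g,h}; column 1 has {c,g,h}, so it must be e.
(r5,c1): row 5 has {c,e,f,h}; column 1 has {c,e,g,h}, so it must be d.
(r5,c5): row 5 has {c,d,e,f,h}; column 5 has {c,d,e,f,h}, so it must be g.
(r1,c3): row 1 has {d,e,f,g,h}; column 3 has {d,e,f,g,h}, so it must be c.
(r3,c1): row 3 has {c,d,e,g,h}; column 1 has {c,d,e,g,h}, so it must be f.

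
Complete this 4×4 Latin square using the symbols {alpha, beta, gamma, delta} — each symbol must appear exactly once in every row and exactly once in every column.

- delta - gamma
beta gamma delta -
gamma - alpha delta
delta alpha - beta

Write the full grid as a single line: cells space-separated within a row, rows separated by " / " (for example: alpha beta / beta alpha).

At row 1, column 1: row 1 has {gamma,delta}; column 1 has {beta,gamma,delta}; that leaves alpha.
At row 1, column 3: row 1 has {alpha,gamma,delta}; column 3 has {alpha,delta}; that leaves beta.
At row 2, column 4: row 2 has {beta,gamma,delta}; column 4 has {beta,gamma,delta}; that leaves alpha.
At row 3, column 2: row 3 has {alpha,gamma,delta}; column 2 has {alpha,gamma,delta}; that leaves beta.
At row 4, column 3: row 4 has {alpha,beta,delta}; column 3 has {alpha,beta,delta}; that leaves gamma.

alpha delta beta gamma / beta gamma delta alpha / gamma beta alpha delta / delta alpha gamma beta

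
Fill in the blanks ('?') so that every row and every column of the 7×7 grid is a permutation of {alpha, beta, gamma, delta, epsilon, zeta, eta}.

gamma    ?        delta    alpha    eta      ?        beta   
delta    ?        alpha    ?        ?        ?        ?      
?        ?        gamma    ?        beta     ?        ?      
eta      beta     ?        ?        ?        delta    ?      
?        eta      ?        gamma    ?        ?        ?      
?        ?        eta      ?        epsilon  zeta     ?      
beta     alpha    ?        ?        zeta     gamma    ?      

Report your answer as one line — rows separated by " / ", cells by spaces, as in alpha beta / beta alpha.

gamma zeta delta alpha eta epsilon beta / delta epsilon alpha eta gamma beta zeta / epsilon delta gamma zeta beta eta alpha / eta beta zeta epsilon alpha delta gamma / zeta eta beta gamma delta alpha epsilon / alpha gamma eta beta epsilon zeta delta / beta alpha epsilon delta zeta gamma eta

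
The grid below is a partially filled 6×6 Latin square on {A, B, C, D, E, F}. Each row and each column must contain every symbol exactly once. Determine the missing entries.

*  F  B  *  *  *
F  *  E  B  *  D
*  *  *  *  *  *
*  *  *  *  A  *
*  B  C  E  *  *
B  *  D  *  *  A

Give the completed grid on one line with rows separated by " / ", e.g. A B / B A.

D F B A E C / F A E B C D / C D A F B E / E C F D A B / A B C E D F / B E D C F A

At row 2, column 5: row 2 has {B,D,E,F}; column 5 has {A}; that leaves C.
At row 4, column 3: row 4 has {A}; column 3 has {B,C,D,E}; that leaves F.
At row 5, column 6: row 5 has {B,C,E}; column 6 has {A,D}; that leaves F.
At row 2, column 2: row 2 has {B,C,D,E,F}; column 2 has {B,F}; that leaves A.
At row 3, column 3: row 3 is empty so far; column 3 has {B,C,D,E,F}; that leaves A.
At row 5, column 5: row 5 has {B,C,E,F}; column 5 has {A,C}; that leaves D.
At row 1, column 5: row 1 has {B,F}; column 5 has {A,C,D}; that leaves E.
At row 1, column 6: row 1 has {B,E,F}; column 6 has {A,D,F}; that leaves C.
At row 5, column 1: row 5 has {B,C,D,E,F}; column 1 has {B,F}; that leaves A.
At row 6, column 5: row 6 has {A,B,D}; column 5 has {A,C,D,E}; that leaves F.
At row 1, column 1: row 1 has {B,C,E,F}; column 1 has {A,B,F}; that leaves D.
At row 1, column 4: row 1 has {B,C,D,E,F}; column 4 has {B,E}; that leaves A.
At row 3, column 5: row 3 has {A}; column 5 has {A,C,D,E,F}; that leaves B.
At row 3, column 6: row 3 has {A,B}; column 6 has {A,C,D,F}; that leaves E.
At row 4, column 6: row 4 has {A,F}; column 6 has {A,C,D,E,F}; that leaves B.
At row 6, column 4: row 6 has {A,B,D,F}; column 4 has {A,B,E}; that leaves C.
At row 3, column 1: row 3 has {A,B,E}; column 1 has {A,B,D,F}; that leaves C.
At row 3, column 2: row 3 has {A,B,C,E}; column 2 has {A,B,F}; that leaves D.
At row 3, column 4: row 3 has {A,B,C,D,E}; column 4 has {A,B,C,E}; that leaves F.
At row 4, column 1: row 4 has {A,B,F}; column 1 has {A,B,C,D,F}; that leaves E.
At row 4, column 2: row 4 has {A,B,E,F}; column 2 has {A,B,D,F}; that leaves C.
At row 4, column 4: row 4 has {A,B,C,E,F}; column 4 has {A,B,C,E,F}; that leaves D.
At row 6, column 2: row 6 has {A,B,C,D,F}; column 2 has {A,B,C,D,F}; that leaves E.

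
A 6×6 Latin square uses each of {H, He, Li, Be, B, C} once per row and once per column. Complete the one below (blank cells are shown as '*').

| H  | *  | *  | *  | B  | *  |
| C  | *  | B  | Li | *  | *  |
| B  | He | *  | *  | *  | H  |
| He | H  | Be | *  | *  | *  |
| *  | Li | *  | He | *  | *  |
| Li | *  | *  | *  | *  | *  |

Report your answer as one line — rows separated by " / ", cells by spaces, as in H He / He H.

H C He Be B Li / C Be B Li H He / B He Li C Be H / He H Be B Li C / Be Li H He C B / Li B C H He Be

(r2,c2) = Be
(r2,c6) = He
(r5,c1) = Be
(r1,c2) = C
(r1,c4) = Be
(r1,c6) = Li
(r2,c5) = H
(r3,c4) = C
(r4,c4) = B
(r4,c6) = C
(r5,c5) = C
(r5,c6) = B
(r6,c2) = B
(r6,c4) = H
(r6,c6) = Be
(r1,c3) = He
(r3,c3) = Li
(r3,c5) = Be
(r4,c5) = Li
(r5,c3) = H
(r6,c3) = C
(r6,c5) = He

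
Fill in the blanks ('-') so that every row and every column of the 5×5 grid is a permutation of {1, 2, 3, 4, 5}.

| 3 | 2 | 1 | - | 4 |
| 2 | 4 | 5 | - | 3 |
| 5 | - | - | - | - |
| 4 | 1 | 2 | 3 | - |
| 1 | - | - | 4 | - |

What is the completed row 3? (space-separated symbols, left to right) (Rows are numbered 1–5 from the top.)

5 3 4 2 1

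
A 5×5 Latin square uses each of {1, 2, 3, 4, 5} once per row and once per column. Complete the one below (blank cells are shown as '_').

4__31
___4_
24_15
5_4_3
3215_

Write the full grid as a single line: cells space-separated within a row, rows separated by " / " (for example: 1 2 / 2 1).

4 5 2 3 1 / 1 3 5 4 2 / 2 4 3 1 5 / 5 1 4 2 3 / 3 2 1 5 4

Cell (r1,c2): row 1 has {1,3,4}; column 2 has {2,4} → 5.
Cell (r1,c3): row 1 has {1,3,4,5}; column 3 has {1,4} → 2.
Cell (r2,c1): row 2 has {4}; column 1 has {2,3,4,5} → 1.
Cell (r2,c2): row 2 has {1,4}; column 2 has {2,4,5} → 3.
Cell (r2,c3): row 2 has {1,3,4}; column 3 has {1,2,4} → 5.
Cell (r2,c5): row 2 has {1,3,4,5}; column 5 has {1,3,5} → 2.
Cell (r3,c3): row 3 has {1,2,4,5}; column 3 has {1,2,4,5} → 3.
Cell (r4,c2): row 4 has {3,4,5}; column 2 has {2,3,4,5} → 1.
Cell (r4,c4): row 4 has {1,3,4,5}; column 4 has {1,3,4,5} → 2.
Cell (r5,c5): row 5 has {1,2,3,5}; column 5 has {1,2,3,5} → 4.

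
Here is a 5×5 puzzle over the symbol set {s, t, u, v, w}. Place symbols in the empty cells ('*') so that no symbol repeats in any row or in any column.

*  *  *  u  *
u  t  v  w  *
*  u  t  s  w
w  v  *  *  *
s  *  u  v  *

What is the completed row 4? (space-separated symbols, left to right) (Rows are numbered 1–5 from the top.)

(r2,c5) = s
(r3,c1) = v
(r4,c3) = s
(r4,c4) = t
(r4,c5) = u

w v s t u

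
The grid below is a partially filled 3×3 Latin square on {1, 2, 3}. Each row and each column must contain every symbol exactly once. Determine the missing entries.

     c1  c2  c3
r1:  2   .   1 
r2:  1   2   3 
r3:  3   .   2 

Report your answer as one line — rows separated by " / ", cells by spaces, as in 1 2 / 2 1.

2 3 1 / 1 2 3 / 3 1 2

(r1,c2): row 1 has {1,2}; column 2 has {2}, so it must be 3.
(r3,c2): row 3 has {2,3}; column 2 has {2,3}, so it must be 1.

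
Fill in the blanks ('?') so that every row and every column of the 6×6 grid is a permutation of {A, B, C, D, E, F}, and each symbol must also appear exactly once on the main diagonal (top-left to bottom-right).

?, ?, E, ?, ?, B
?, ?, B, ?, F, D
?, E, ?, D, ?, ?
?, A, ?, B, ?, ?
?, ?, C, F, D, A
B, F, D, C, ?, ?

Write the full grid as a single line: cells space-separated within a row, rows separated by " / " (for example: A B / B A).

F D E A C B / A C B E F D / C E A D B F / D A F B E C / E B C F D A / B F D C A E

row 1 has {B,E}; column 4 has {B,C,D,F} — only A is left for (r1,c4).
row 1 has {A,B,E}; column 5 has {D,F} — only C is left for (r1,c5).
row 2 has {B,D,F}; column 2 has {A,E,F}; the diagonal has {B,D} — only C is left for (r2,c2).
row 2 has {B,C,D,F}; column 4 has {A,B,C,D,F} — only E is left for (r2,c4).
row 4 has {A,B}; column 3 has {B,C,D,E} — only F is left for (r4,c3).
row 4 has {A,B,F}; column 5 has {C,D,F} — only E is left for (r4,c5).
row 4 has {A,B,E,F}; column 6 has {A,B,D} — only C is left for (r4,c6).
row 5 has {A,C,D,F}; column 1 has {B} — only E is left for (r5,c1).
row 5 has {A,C,D,E,F}; column 2 has {A,C,E,F} — only B is left for (r5,c2).
row 6 has {B,C,D,F}; column 5 has {C,D,E,F} — only A is left for (r6,c5).
row 6 has {A,B,C,D,F}; column 6 has {A,B,C,D}; the diagonal has {B,C,D} — only E is left for (r6,c6).
row 1 has {A,B,C,E}; column 1 has {B,E}; the diagonal has {B,C,D,E} — only F is left for (r1,c1).
row 1 has {A,B,C,E,F}; column 2 has {A,B,C,E,F} — only D is left for (r1,c2).
row 2 has {B,C,D,E,F}; column 1 has {B,E,F} — only A is left for (r2,c1).
row 3 has {D,E}; column 1 has {A,B,E,F} — only C is left for (r3,c1).
row 3 has {C,D,E}; column 3 has {B,C,D,E,F}; the diagonal has {B,C,D,E,F} — only A is left for (r3,c3).
row 3 has {A,C,D,E}; column 5 has {A,C,D,E,F} — only B is left for (r3,c5).
row 3 has {A,B,C,D,E}; column 6 has {A,B,C,D,E} — only F is left for (r3,c6).
row 4 has {A,B,C,E,F}; column 1 has {A,B,C,E,F} — only D is left for (r4,c1).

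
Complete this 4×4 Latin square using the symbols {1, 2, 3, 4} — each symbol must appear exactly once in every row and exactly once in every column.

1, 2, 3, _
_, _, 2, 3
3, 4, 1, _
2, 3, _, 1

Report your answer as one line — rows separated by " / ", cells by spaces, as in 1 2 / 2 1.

1 2 3 4 / 4 1 2 3 / 3 4 1 2 / 2 3 4 1

(r1,c4) = 4
(r2,c1) = 4
(r2,c2) = 1
(r3,c4) = 2
(r4,c3) = 4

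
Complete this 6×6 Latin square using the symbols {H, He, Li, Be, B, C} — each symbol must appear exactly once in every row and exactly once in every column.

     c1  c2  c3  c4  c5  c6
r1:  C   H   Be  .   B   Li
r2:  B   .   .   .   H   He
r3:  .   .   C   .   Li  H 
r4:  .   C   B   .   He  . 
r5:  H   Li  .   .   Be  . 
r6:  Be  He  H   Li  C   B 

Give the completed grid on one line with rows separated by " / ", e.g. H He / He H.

C H Be He B Li / B Be Li C H He / He B C Be Li H / Li C B H He Be / H Li He B Be C / Be He H Li C B

(r1,c4) = He
(r2,c2) = Be
(r2,c3) = Li
(r2,c4) = C
(r3,c1) = He
(r3,c2) = B
(r3,c4) = Be
(r4,c1) = Li
(r4,c4) = H
(r4,c6) = Be
(r5,c3) = He
(r5,c4) = B
(r5,c6) = C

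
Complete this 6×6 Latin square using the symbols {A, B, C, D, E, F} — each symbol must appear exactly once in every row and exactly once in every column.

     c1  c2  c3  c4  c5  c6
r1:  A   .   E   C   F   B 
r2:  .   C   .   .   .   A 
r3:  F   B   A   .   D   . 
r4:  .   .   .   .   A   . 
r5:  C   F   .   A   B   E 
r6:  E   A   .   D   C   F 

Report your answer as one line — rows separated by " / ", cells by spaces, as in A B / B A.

(r1,c2) = D
(r2,c5) = E
(r3,c4) = E
(r3,c6) = C
(r4,c2) = E
(r4,c6) = D
(r5,c3) = D
(r6,c3) = B
(r2,c3) = F
(r2,c4) = B
(r4,c1) = B
(r4,c3) = C
(r4,c4) = F
(r2,c1) = D

A D E C F B / D C F B E A / F B A E D C / B E C F A D / C F D A B E / E A B D C F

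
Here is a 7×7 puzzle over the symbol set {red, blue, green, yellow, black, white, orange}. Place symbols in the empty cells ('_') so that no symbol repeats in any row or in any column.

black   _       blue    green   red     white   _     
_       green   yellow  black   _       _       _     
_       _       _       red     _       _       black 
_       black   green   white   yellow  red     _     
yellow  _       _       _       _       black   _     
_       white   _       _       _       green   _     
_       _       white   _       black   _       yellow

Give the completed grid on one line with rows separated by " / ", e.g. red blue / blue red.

black yellow blue green red white orange / red green yellow black blue orange white / white blue orange red green yellow black / orange black green white yellow red blue / yellow orange red blue white black green / blue white black yellow orange green red / green red white orange black blue yellow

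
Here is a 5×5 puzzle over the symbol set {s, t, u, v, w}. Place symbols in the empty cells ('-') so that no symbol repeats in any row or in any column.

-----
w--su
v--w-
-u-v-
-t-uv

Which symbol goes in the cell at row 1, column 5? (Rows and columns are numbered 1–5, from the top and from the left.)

s

At row 1, column 4: row 1 is empty so far; column 4 has {s,u,v,w}; that leaves t.
At row 2, column 2: row 2 has {s,u,w}; column 2 has {t,u}; that leaves v.
At row 2, column 3: row 2 has {s,u,v,w}; column 3 is empty so far; that leaves t.
At row 3, column 2: row 3 has {v,w}; column 2 has {t,u,v}; that leaves s.
At row 3, column 3: row 3 has {s,v,w}; column 3 has {t}; that leaves u.
At row 3, column 5: row 3 has {s,u,v,w}; column 5 has {u,v}; that leaves t.
At row 5, column 1: row 5 has {t,u,v}; column 1 has {v,w}; that leaves s.
At row 5, column 3: row 5 has {s,t,u,v}; column 3 has {t,u}; that leaves w.
At row 1, column 1: row 1 has {t}; column 1 has {s,v,w}; that leaves u.
At row 1, column 2: row 1 has {t,u}; column 2 has {s,t,u,v}; that leaves w.
At row 1, column 5: row 1 has {t,u,w}; column 5 has {t,u,v}; that leaves s.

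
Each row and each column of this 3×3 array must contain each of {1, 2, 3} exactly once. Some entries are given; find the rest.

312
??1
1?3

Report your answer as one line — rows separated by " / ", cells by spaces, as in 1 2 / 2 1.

(r2,c1) = 2
(r2,c2) = 3
(r3,c2) = 2

3 1 2 / 2 3 1 / 1 2 3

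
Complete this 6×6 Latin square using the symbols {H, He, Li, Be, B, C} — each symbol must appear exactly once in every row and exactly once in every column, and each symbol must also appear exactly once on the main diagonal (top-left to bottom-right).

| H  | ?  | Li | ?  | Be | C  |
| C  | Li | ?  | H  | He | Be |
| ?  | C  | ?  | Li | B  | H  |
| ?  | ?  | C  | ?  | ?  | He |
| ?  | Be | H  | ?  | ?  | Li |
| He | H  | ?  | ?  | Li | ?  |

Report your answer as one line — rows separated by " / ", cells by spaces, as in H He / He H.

H He Li B Be C / C Li B H He Be / Be C He Li B H / Li B C Be H He / B Be H He C Li / He H Be C Li B

(r2,c3) = B
(r3,c1) = Be
(r3,c3) = He
(r4,c2) = B
(r4,c4) = Be
(r4,c5) = H
(r5,c1) = B
(r5,c5) = C
(r6,c3) = Be
(r6,c6) = B
(r1,c2) = He
(r1,c4) = B
(r4,c1) = Li
(r5,c4) = He
(r6,c4) = C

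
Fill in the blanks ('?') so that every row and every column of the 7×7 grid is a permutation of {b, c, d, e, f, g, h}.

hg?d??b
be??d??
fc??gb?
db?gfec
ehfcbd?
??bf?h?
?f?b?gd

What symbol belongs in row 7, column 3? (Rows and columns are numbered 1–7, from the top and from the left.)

e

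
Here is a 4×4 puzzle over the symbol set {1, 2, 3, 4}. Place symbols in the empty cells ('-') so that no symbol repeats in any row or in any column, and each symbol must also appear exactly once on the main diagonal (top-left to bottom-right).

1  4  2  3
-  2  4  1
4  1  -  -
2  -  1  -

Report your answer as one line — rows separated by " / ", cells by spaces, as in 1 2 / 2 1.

1 4 2 3 / 3 2 4 1 / 4 1 3 2 / 2 3 1 4

Cell (r2,c1): row 2 has {1,2,4}; column 1 has {1,2,4} → 3.
Cell (r3,c3): row 3 has {1,4}; column 3 has {1,2,4}; the diagonal has {1,2} → 3.
Cell (r3,c4): row 3 has {1,3,4}; column 4 has {1,3} → 2.
Cell (r4,c2): row 4 has {1,2}; column 2 has {1,2,4} → 3.
Cell (r4,c4): row 4 has {1,2,3}; column 4 has {1,2,3}; the diagonal has {1,2,3} → 4.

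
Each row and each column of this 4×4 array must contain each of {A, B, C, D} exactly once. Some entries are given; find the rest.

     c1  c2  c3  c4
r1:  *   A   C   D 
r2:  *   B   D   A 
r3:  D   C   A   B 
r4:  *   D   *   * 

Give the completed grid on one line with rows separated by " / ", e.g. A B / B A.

B A C D / C B D A / D C A B / A D B C

(r1,c1) = B
(r2,c1) = C
(r4,c1) = A
(r4,c3) = B
(r4,c4) = C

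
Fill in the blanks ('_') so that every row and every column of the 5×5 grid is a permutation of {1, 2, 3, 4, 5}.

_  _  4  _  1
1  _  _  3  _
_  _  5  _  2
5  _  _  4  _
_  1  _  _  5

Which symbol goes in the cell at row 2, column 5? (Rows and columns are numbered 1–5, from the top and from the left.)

At row 2, column 3: row 2 has {1,3}; column 3 has {4,5}; that leaves 2.
At row 2, column 5: row 2 has {1,2,3}; column 5 has {1,2,5}; that leaves 4.

4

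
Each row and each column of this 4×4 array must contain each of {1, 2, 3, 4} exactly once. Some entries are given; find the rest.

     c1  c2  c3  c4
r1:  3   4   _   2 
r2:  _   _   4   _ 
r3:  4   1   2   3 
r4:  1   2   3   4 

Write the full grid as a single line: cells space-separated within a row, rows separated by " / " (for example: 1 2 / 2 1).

Cell (r1,c3): row 1 has {2,3,4}; column 3 has {2,3,4} → 1.
Cell (r2,c1): row 2 has {4}; column 1 has {1,3,4} → 2.
Cell (r2,c2): row 2 has {2,4}; column 2 has {1,2,4} → 3.
Cell (r2,c4): row 2 has {2,3,4}; column 4 has {2,3,4} → 1.

3 4 1 2 / 2 3 4 1 / 4 1 2 3 / 1 2 3 4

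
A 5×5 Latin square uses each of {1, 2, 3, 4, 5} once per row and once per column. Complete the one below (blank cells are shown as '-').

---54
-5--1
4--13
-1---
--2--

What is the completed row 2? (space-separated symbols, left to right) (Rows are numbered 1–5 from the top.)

3 5 4 2 1

Cell (r3,c2): row 3 has {1,3,4}; column 2 has {1,5} → 2.
Cell (r3,c3): row 3 has {1,2,3,4}; column 3 has {2} → 5.
Cell (r5,c5): row 5 has {2}; column 5 has {1,3,4} → 5.
Cell (r1,c2): row 1 has {4,5}; column 2 has {1,2,5} → 3.
Cell (r1,c3): row 1 has {3,4,5}; column 3 has {2,5} → 1.
Cell (r4,c5): row 4 has {1}; column 5 has {1,3,4,5} → 2.
Cell (r5,c2): row 5 has {2,5}; column 2 has {1,2,3,5} → 4.
Cell (r5,c4): row 5 has {2,4,5}; column 4 has {1,5} → 3.
Cell (r1,c1): row 1 has {1,3,4,5}; column 1 has {4} → 2.
Cell (r2,c1): row 2 has {1,5}; column 1 has {2,4} → 3.
Cell (r2,c3): row 2 has {1,3,5}; column 3 has {1,2,5} → 4.
Cell (r2,c4): row 2 has {1,3,4,5}; column 4 has {1,3,5} → 2.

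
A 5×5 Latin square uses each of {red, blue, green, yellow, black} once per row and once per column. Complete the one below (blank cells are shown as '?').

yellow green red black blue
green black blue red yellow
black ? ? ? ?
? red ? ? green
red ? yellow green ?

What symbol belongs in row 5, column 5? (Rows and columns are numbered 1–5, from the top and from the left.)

black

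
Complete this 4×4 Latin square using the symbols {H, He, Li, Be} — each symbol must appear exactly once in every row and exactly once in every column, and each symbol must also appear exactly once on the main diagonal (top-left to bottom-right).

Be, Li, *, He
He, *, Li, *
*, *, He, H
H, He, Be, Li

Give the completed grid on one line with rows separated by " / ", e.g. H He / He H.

(r1,c3) = H
(r2,c2) = H
(r2,c4) = Be
(r3,c1) = Li
(r3,c2) = Be

Be Li H He / He H Li Be / Li Be He H / H He Be Li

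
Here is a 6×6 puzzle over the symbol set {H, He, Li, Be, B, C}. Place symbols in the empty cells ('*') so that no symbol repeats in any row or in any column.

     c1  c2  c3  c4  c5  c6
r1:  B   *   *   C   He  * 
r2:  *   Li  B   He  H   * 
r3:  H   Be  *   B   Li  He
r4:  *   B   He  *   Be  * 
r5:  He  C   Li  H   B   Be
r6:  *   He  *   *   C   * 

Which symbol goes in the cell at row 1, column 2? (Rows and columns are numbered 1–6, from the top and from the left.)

H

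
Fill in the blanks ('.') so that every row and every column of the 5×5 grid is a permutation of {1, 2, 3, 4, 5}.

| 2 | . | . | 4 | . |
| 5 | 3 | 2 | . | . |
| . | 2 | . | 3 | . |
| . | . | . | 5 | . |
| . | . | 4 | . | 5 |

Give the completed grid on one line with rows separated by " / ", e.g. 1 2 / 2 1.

(r2,c4) = 1
(r2,c5) = 4
(r3,c5) = 1
(r5,c2) = 1
(r5,c4) = 2
(r1,c2) = 5
(r1,c5) = 3
(r3,c1) = 4
(r3,c3) = 5
(r4,c2) = 4
(r4,c5) = 2
(r5,c1) = 3
(r1,c3) = 1
(r4,c1) = 1
(r4,c3) = 3

2 5 1 4 3 / 5 3 2 1 4 / 4 2 5 3 1 / 1 4 3 5 2 / 3 1 4 2 5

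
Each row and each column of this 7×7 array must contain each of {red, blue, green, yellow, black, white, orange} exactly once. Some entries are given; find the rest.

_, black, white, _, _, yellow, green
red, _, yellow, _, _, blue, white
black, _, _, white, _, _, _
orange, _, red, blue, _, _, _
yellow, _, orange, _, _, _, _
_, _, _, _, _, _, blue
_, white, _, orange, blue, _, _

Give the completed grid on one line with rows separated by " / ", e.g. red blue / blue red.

(r1,c1): row 1 has {green,yellow,black,white}; column 1 has {red,yellow,black,orange}, so it must be blue.
(r1,c4): row 1 has {blue,green,yellow,black,white}; column 4 has {blue,white,orange}, so it must be red.
(r1,c5): row 1 has {red,blue,green,yellow,black,white}; column 5 has {blue}, so it must be orange.
(r7,c1): row 7 has {blue,white,orange}; column 1 has {red,blue,yellow,black,orange}, so it must be green.
(r7,c3): row 7 has {blue,green,white,orange}; column 3 has {red,yellow,white,orange}, so it must be black.
(r7,c6): row 7 has {blue,green,black,white,orange}; column 6 has {blue,yellow}, so it must be red.
(r7,c7): row 7 has {red,blue,green,black,white,orange}; column 7 has {blue,green,white}, so it must be yellow.
(r4,c7): row 4 has {red,blue,orange}; column 7 has {blue,green,yellow,white}, so it must be black.
(r5,c7): row 5 has {yellow,orange}; column 7 has {blue,green,yellow,black,white}, so it must be red.
(r6,c1): row 6 has {blue}; column 1 has {red,blue,green,yellow,black,orange}, so it must be white.
(r6,c3): row 6 has {blue,white}; column 3 has {red,yellow,black,white,orange}, so it must be green.
(r3,c3): row 3 has {black,white}; column 3 has {red,green,yellow,black,white,orange}, so it must be blue.
(r3,c7): row 3 has {blue,black,white}; column 7 has {red,blue,green,yellow,black,white}, so it must be orange.
(r3,c6): row 3 has {blue,black,white,orange}; column 6 has {red,blue,yellow}, so it must be green.
(r4,c6): row 4 has {red,blue,black,orange}; column 6 has {red,blue,green,yellow}, so it must be white.
(r5,c6): row 5 has {red,yellow,orange}; column 6 has {red,blue,green,yellow,white}, so it must be black.
(r6,c6): row 6 has {blue,green,white}; column 6 has {red,blue,green,yellow,black,white}, so it must be orange.
(r5,c4): row 5 has {red,yellow,black,orange}; column 4 has {red,blue,white,orange}, so it must be green.
(r5,c5): row 5 has {red,green,yellow,black,orange}; column 5 has {blue,orange}, so it must be white.
(r2,c4): row 2 has {red,blue,yellow,white}; column 4 has {red,blue,green,white,orange}, so it must be black.
(r2,c5): row 2 has {red,blue,yellow,black,white}; column 5 has {blue,white,orange}, so it must be green.
(r4,c5): row 4 has {red,blue,black,white,orange}; column 5 has {blue,green,white,orange}, so it must be yellow.
(r5,c2): row 5 has {red,green,yellow,black,white,orange}; column 2 has {black,white}, so it must be blue.
(r6,c4): row 6 has {blue,green,white,orange}; column 4 has {red,blue,green,black,white,orange}, so it must be yellow.
(r2,c2): row 2 has {red,blue,green,yellow,black,white}; column 2 has {blue,black,white}, so it must be orange.
(r3,c5): row 3 has {blue,green,black,white,orange}; column 5 has {blue,green,yellow,white,orange}, so it must be red.
(r4,c2): row 4 has {red,blue,yellow,black,white,orange}; column 2 has {blue,black,white,orange}, so it must be green.
(r6,c2): row 6 has {blue,green,yellow,white,orange}; column 2 has {blue,green,black,white,orange}, so it must be red.
(r6,c5): row 6 has {red,blue,green,yellow,white,orange}; column 5 has {red,blue,green,yellow,white,orange}, so it must be black.
(r3,c2): row 3 has {red,blue,green,black,white,orange}; column 2 has {red,blue,green,black,white,orange}, so it must be yellow.

blue black white red orange yellow green / red orange yellow black green blue white / black yellow blue white red green orange / orange green red blue yellow white black / yellow blue orange green white black red / white red green yellow black orange blue / green white black orange blue red yellow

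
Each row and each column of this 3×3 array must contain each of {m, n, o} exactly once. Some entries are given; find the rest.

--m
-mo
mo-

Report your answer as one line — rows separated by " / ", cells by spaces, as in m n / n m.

(r1,c2) = n
(r2,c1) = n
(r3,c3) = n
(r1,c1) = o

o n m / n m o / m o n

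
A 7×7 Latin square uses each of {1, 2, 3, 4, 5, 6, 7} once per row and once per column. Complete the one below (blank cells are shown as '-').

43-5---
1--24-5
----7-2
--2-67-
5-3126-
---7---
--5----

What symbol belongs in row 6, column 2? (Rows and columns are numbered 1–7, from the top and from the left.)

6

Cell (r1,c5): row 1 has {3,4,5}; column 5 has {2,4,6,7} → 1.
Cell (r1,c6): row 1 has {1,3,4,5}; column 6 has {6,7} → 2.
Cell (r2,c6): row 2 has {1,2,4,5}; column 6 has {2,6,7} → 3.
Cell (r4,c1): row 4 has {2,6,7}; column 1 has {1,4,5} → 3.
Cell (r4,c4): row 4 has {2,3,6,7}; column 4 has {1,2,5,7} → 4.
Cell (r4,c7): row 4 has {2,3,4,6,7}; column 7 has {2,5} → 1.
Cell (r7,c5): row 7 has {5}; column 5 has {1,2,4,6,7} → 3.
Cell (r3,c1): row 3 has {2,7}; column 1 has {1,3,4,5} → 6.
Cell (r3,c4): row 3 has {2,6,7}; column 4 has {1,2,4,5,7} → 3.
Cell (r4,c2): row 4 has {1,2,3,4,6,7}; column 2 has {3} → 5.
Cell (r6,c1): row 6 has {7}; column 1 has {1,3,4,5,6} → 2.
Cell (r6,c5): row 6 has {2,7}; column 5 has {1,2,3,4,6,7} → 5.
Cell (r7,c1): row 7 has {3,5}; column 1 has {1,2,3,4,5,6} → 7.
Cell (r7,c4): row 7 has {3,5,7}; column 4 has {1,2,3,4,5,7} → 6.
Cell (r7,c7): row 7 has {3,5,6,7}; column 7 has {1,2,5} → 4.
Cell (r5,c7): row 5 has {1,2,3,5,6}; column 7 has {1,2,4,5} → 7.
Cell (r7,c6): row 7 has {3,4,5,6,7}; column 6 has {2,3,6,7} → 1.
Cell (r1,c7): row 1 has {1,2,3,4,5}; column 7 has {1,2,4,5,7} → 6.
Cell (r5,c2): row 5 has {1,2,3,5,6,7}; column 2 has {3,5} → 4.
Cell (r6,c6): row 6 has {2,5,7}; column 6 has {1,2,3,6,7} → 4.
Cell (r6,c7): row 6 has {2,4,5,7}; column 7 has {1,2,4,5,6,7} → 3.
Cell (r7,c2): row 7 has {1,3,4,5,6,7}; column 2 has {3,4,5} → 2.
Cell (r1,c3): row 1 has {1,2,3,4,5,6}; column 3 has {2,3,5} → 7.
Cell (r2,c3): row 2 has {1,2,3,4,5}; column 3 has {2,3,5,7} → 6.
Cell (r3,c2): row 3 has {2,3,6,7}; column 2 has {2,3,4,5} → 1.
Cell (r3,c3): row 3 has {1,2,3,6,7}; column 3 has {2,3,5,6,7} → 4.
Cell (r3,c6): row 3 has {1,2,3,4,6,7}; column 6 has {1,2,3,4,6,7} → 5.
Cell (r6,c2): row 6 has {2,3,4,5,7}; column 2 has {1,2,3,4,5} → 6.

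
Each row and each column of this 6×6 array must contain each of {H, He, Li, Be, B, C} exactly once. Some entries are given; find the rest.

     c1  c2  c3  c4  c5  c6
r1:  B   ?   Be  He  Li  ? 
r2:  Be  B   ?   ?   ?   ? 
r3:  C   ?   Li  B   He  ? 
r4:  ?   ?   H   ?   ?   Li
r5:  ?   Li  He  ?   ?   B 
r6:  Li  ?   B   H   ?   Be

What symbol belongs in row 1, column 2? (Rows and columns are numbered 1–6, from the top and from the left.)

H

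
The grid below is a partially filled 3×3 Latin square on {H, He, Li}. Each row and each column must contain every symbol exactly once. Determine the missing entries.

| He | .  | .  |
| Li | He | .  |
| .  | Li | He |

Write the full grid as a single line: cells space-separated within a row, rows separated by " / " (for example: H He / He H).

He H Li / Li He H / H Li He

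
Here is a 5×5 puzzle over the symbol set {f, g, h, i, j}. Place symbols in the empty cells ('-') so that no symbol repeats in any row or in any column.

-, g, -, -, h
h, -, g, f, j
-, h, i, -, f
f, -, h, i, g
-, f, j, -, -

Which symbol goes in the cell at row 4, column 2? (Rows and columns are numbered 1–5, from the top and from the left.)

j

At row 1, column 3: row 1 has {g,h}; column 3 has {g,h,i,j}; that leaves f.
At row 1, column 4: row 1 has {f,g,h}; column 4 has {f,i}; that leaves j.
At row 2, column 2: row 2 has {f,g,h,j}; column 2 has {f,g,h}; that leaves i.
At row 3, column 4: row 3 has {f,h,i}; column 4 has {f,i,j}; that leaves g.
At row 4, column 2: row 4 has {f,g,h,i}; column 2 has {f,g,h,i}; that leaves j.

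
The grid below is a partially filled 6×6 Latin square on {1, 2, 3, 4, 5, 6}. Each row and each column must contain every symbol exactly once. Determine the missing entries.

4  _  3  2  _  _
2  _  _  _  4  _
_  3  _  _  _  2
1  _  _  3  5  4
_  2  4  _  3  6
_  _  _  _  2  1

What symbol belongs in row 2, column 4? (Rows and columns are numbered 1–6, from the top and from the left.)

6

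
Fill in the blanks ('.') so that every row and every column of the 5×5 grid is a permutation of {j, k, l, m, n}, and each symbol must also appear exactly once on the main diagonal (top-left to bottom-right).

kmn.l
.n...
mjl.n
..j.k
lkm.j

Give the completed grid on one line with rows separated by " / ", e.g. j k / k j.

k m n j l / j n k l m / m j l k n / n l j m k / l k m n j

At row 1, column 4: row 1 has {k,l,m,n}; column 4 is empty so far; that leaves j.
At row 2, column 1: row 2 has {n}; column 1 has {k,l,m}; that leaves j.
At row 2, column 3: row 2 has {j,n}; column 3 has {j,l,m,n}; that leaves k.
At row 2, column 5: row 2 has {j,k,n}; column 5 has {j,k,l,n}; that leaves m.
At row 3, column 4: row 3 has {j,l,m,n}; column 4 has {j}; that leaves k.
At row 4, column 1: row 4 has {j,k}; column 1 has {j,k,l,m}; that leaves n.
At row 4, column 2: row 4 has {j,k,n}; column 2 has {j,k,m,n}; that leaves l.
At row 4, column 4: row 4 has {j,k,l,n}; column 4 has {j,k}; the diagonal has {j,k,l,n}; that leaves m.
At row 5, column 4: row 5 has {j,k,l,m}; column 4 has {j,k,m}; that leaves n.
At row 2, column 4: row 2 has {j,k,m,n}; column 4 has {j,k,m,n}; that leaves l.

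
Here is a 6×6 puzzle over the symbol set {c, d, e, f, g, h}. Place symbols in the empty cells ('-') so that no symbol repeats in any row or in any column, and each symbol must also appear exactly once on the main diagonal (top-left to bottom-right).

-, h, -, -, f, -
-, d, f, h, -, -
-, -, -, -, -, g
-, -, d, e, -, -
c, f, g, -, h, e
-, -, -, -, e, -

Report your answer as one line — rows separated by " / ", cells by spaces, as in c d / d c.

g h e c f d / e d f h g c / h e c f d g / f g d e c h / c f g d h e / d c h g e f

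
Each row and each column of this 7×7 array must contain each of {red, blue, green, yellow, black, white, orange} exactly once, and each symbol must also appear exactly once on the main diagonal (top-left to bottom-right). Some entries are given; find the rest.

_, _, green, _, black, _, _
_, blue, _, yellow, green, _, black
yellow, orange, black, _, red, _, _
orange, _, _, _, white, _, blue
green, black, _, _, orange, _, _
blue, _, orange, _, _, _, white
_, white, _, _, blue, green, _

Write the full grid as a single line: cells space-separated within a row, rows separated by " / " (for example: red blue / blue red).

(r3,c7) = green
(r6,c5) = yellow
(r6,c6) = red
(r7,c7) = yellow
(r1,c1) = white
(r2,c1) = red
(r2,c3) = white
(r2,c6) = orange
(r4,c4) = green
(r5,c7) = red
(r6,c2) = green
(r6,c4) = black
(r7,c1) = black
(r7,c3) = red
(r7,c4) = orange
(r1,c7) = orange
(r4,c3) = yellow
(r4,c6) = black
(r5,c3) = blue
(r5,c4) = white
(r5,c6) = yellow
(r1,c6) = blue
(r3,c4) = blue
(r3,c6) = white
(r4,c2) = red
(r1,c2) = yellow
(r1,c4) = red

white yellow green red black blue orange / red blue white yellow green orange black / yellow orange black blue red white green / orange red yellow green white black blue / green black blue white orange yellow red / blue green orange black yellow red white / black white red orange blue green yellow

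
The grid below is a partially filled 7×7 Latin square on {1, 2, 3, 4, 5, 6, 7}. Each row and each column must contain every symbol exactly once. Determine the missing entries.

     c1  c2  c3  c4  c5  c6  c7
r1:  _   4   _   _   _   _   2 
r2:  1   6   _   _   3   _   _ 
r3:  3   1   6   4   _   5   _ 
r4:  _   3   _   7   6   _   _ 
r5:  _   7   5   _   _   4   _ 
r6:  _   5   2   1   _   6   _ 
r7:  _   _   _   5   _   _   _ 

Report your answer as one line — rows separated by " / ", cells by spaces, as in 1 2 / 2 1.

7 4 3 6 5 1 2 / 1 6 4 2 3 7 5 / 3 1 6 4 2 5 7 / 5 3 1 7 6 2 4 / 2 7 5 3 1 4 6 / 4 5 2 1 7 6 3 / 6 2 7 5 4 3 1

(r2,c4) = 2
(r2,c6) = 7
(r3,c7) = 7
(r7,c2) = 2
(r2,c3) = 4
(r2,c7) = 5
(r3,c5) = 2
(r4,c3) = 1
(r4,c6) = 2
(r4,c7) = 4
(r5,c5) = 1
(r6,c7) = 3
(r4,c1) = 5
(r5,c7) = 6
(r7,c7) = 1
(r5,c1) = 2
(r5,c4) = 3
(r7,c6) = 3
(r1,c4) = 6
(r1,c6) = 1
(r7,c3) = 7
(r7,c5) = 4
(r1,c1) = 7
(r1,c3) = 3
(r1,c5) = 5
(r6,c1) = 4
(r6,c5) = 7
(r7,c1) = 6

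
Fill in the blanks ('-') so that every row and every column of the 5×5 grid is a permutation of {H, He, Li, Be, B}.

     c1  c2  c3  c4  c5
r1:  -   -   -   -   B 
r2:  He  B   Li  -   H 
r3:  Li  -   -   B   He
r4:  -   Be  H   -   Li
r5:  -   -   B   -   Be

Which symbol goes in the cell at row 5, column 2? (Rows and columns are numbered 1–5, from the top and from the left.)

He

At row 2, column 4: row 2 has {H,He,Li,B}; column 4 has {B}; that leaves Be.
At row 3, column 2: row 3 has {He,Li,B}; column 2 has {Be,B}; that leaves H.
At row 3, column 3: row 3 has {H,He,Li,B}; column 3 has {H,Li,B}; that leaves Be.
At row 4, column 1: row 4 has {H,Li,Be}; column 1 has {He,Li}; that leaves B.
At row 4, column 4: row 4 has {H,Li,Be,B}; column 4 has {Be,B}; that leaves He.
At row 5, column 1: row 5 has {Be,B}; column 1 has {He,Li,B}; that leaves H.
At row 5, column 4: row 5 has {H,Be,B}; column 4 has {He,Be,B}; that leaves Li.
At row 1, column 1: row 1 has {B}; column 1 has {H,He,Li,B}; that leaves Be.
At row 1, column 3: row 1 has {Be,B}; column 3 has {H,Li,Be,B}; that leaves He.
At row 1, column 4: row 1 has {He,Be,B}; column 4 has {He,Li,Be,B}; that leaves H.
At row 5, column 2: row 5 has {H,Li,Be,B}; column 2 has {H,Be,B}; that leaves He.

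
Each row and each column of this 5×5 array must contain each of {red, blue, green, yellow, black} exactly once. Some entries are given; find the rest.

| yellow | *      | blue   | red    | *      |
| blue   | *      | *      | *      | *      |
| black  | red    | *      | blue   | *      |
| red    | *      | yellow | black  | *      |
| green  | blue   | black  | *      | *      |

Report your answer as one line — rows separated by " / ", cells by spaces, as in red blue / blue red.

(r3,c3) = green
(r3,c5) = yellow
(r4,c2) = green
(r4,c5) = blue
(r5,c4) = yellow
(r5,c5) = red
(r1,c2) = black
(r1,c5) = green
(r2,c2) = yellow
(r2,c3) = red
(r2,c4) = green
(r2,c5) = black

yellow black blue red green / blue yellow red green black / black red green blue yellow / red green yellow black blue / green blue black yellow red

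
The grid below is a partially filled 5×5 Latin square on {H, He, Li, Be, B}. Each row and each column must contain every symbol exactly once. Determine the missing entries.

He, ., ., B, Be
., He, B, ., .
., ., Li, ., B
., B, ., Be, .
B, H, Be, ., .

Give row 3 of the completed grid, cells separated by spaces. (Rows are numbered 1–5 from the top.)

H Be Li He B

(r1,c2): row 1 has {He,Be,B}; column 2 has {H,He,B}, so it must be Li.
(r1,c3): row 1 has {He,Li,Be,B}; column 3 has {Li,Be,B}, so it must be H.
(r3,c2): row 3 has {Li,B}; column 2 has {H,He,Li,B}, so it must be Be.
(r4,c3): row 4 has {Be,B}; column 3 has {H,Li,Be,B}, so it must be He.
(r3,c1): row 3 has {Li,Be,B}; column 1 has {He,B}, so it must be H.
(r3,c4): row 3 has {H,Li,Be,B}; column 4 has {Be,B}, so it must be He.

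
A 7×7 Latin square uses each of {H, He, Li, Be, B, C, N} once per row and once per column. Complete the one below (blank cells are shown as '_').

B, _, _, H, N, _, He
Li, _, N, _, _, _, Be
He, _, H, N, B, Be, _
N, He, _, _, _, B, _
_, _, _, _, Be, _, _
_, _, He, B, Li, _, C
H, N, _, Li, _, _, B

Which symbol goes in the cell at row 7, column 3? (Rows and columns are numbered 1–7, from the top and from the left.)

Be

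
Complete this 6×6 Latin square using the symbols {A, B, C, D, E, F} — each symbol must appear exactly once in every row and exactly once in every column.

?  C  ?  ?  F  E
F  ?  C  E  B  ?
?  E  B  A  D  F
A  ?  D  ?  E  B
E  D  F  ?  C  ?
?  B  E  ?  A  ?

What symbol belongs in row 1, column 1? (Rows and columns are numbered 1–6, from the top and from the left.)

B

(r1,c3) = A
(r2,c2) = A
(r2,c6) = D
(r3,c1) = C
(r4,c2) = F
(r4,c4) = C
(r5,c4) = B
(r5,c6) = A
(r6,c1) = D
(r6,c4) = F
(r6,c6) = C
(r1,c1) = B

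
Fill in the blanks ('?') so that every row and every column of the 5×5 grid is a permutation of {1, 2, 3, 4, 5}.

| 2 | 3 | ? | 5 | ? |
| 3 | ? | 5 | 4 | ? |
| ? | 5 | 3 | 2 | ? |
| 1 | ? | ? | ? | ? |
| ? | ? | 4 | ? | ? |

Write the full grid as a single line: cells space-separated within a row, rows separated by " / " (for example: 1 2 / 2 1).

(r1,c3) = 1
(r1,c5) = 4
(r3,c1) = 4
(r3,c5) = 1
(r4,c3) = 2
(r4,c4) = 3
(r4,c5) = 5
(r5,c1) = 5
(r5,c4) = 1
(r2,c5) = 2
(r4,c2) = 4
(r5,c2) = 2
(r5,c5) = 3
(r2,c2) = 1

2 3 1 5 4 / 3 1 5 4 2 / 4 5 3 2 1 / 1 4 2 3 5 / 5 2 4 1 3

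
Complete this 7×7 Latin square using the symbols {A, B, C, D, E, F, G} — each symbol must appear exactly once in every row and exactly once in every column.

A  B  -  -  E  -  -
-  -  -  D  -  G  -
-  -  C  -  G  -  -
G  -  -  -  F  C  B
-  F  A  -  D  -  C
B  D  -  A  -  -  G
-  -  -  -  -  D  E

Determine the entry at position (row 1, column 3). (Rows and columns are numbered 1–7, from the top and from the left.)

G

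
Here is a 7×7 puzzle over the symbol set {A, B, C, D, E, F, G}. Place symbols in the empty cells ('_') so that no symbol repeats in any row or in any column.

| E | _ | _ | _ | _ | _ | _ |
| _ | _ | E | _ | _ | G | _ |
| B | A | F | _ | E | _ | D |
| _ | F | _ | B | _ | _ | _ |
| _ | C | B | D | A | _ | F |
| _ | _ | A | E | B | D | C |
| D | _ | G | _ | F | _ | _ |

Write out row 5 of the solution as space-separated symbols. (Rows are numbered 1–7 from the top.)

G C B D A E F

(r3,c6) = C
(r5,c1) = G
(r5,c6) = E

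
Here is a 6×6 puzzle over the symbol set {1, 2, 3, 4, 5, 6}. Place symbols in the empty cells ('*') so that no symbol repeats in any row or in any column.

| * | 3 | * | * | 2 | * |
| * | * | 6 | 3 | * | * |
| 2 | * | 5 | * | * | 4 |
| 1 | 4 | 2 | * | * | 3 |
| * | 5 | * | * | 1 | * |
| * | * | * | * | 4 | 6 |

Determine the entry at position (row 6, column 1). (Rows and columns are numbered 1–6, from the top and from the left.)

5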